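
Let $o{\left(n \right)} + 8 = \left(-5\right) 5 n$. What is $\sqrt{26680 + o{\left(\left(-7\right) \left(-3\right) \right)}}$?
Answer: $\sqrt{26147} \approx 161.7$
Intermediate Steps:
$o{\left(n \right)} = -8 - 25 n$ ($o{\left(n \right)} = -8 + \left(-5\right) 5 n = -8 - 25 n$)
$\sqrt{26680 + o{\left(\left(-7\right) \left(-3\right) \right)}} = \sqrt{26680 - \left(8 + 25 \left(\left(-7\right) \left(-3\right)\right)\right)} = \sqrt{26680 - 533} = \sqrt{26147}$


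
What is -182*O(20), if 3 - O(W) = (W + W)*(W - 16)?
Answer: 28574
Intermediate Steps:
O(W) = 3 - 2*W*(-16 + W) (O(W) = 3 - (W + W)*(W - 16) = 3 - 2*W*(-16 + W))
-182*O(20) = -182*(3 - 2*20**2 + 32*20) = -182*(3 - 2*400 + 640) = -182*(3 - 800 + 640) = -182*(-157) = 28574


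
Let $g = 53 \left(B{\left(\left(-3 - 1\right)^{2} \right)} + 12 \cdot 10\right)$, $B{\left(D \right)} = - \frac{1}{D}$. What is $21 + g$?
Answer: $\frac{102043}{16} \approx 6377.7$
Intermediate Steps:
$g = \frac{101707}{16}$ ($g = 53 \left(- \frac{1}{\left(-3 - 1\right)^{2}} + 12 \cdot 10\right) = 53 \left(- \frac{1}{\left(-4\right)^{2}} + 120\right) = 53 \left(- \frac{1}{16} + 120\right) = 53 \cdot \frac{1919}{16} = \frac{101707}{16} \approx 6356.7$)
$21 + g = 21 + \frac{101707}{16} = \frac{102043}{16}$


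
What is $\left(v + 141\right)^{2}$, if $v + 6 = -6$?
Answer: $16641$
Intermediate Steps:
$v = -12$ ($v = -6 - 6 = -12$)
$\left(v + 141\right)^{2} = \left(-12 + 141\right)^{2} = 129^{2} = 16641$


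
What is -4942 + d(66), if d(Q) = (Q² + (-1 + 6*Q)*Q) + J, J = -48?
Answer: 25436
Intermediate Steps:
d(Q) = -48 + Q² + Q*(-1 + 6*Q) (d(Q) = (Q² + (-1 + 6*Q)*Q) - 48 = (Q² + Q*(-1 + 6*Q)) - 48 = -48 + Q² + Q*(-1 + 6*Q))
-4942 + d(66) = -4942 + (-48 - 1*66 + 7*66²) = -4942 + (-48 - 66 + 7*4356) = -4942 + (-48 - 66 + 30492) = -4942 + 30378 = 25436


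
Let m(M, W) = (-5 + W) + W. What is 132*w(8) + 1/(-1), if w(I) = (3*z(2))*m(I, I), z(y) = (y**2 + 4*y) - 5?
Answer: 30491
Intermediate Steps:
z(y) = -5 + y**2 + 4*y
m(M, W) = -5 + 2*W
w(I) = -105 + 42*I (w(I) = (3*(-5 + 2**2 + 4*2))*(-5 + 2*I) = (3*(-5 + 4 + 8))*(-5 + 2*I) = (3*7)*(-5 + 2*I) = 21*(-5 + 2*I) = -105 + 42*I)
132*w(8) + 1/(-1) = 132*(-105 + 42*8) + 1/(-1) = 132*(-105 + 336) - 1 = 132*231 - 1 = 30492 - 1 = 30491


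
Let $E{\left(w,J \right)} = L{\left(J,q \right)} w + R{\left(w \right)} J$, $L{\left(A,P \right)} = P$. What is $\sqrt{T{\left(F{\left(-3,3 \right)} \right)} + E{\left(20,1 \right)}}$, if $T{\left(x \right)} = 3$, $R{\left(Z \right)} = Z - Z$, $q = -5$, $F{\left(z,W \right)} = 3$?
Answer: $i \sqrt{97} \approx 9.8489 i$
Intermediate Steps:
$R{\left(Z \right)} = 0$
$E{\left(w,J \right)} = - 5 w$ ($E{\left(w,J \right)} = - 5 w + 0 J = - 5 w + 0 = - 5 w$)
$\sqrt{T{\left(F{\left(-3,3 \right)} \right)} + E{\left(20,1 \right)}} = \sqrt{3 - 100} = \sqrt{-97} = i \sqrt{97}$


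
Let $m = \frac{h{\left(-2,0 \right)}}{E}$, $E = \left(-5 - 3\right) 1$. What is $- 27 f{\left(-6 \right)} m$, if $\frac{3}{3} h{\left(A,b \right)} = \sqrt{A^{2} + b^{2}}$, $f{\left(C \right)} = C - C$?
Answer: $0$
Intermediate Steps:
$f{\left(C \right)} = 0$
$h{\left(A,b \right)} = \sqrt{A^{2} + b^{2}}$
$E = -8$ ($E = \left(-8\right) 1 = -8$)
$m = - \frac{1}{4}$ ($m = \frac{\sqrt{\left(-2\right)^{2} + 0^{2}}}{-8} = \sqrt{4 + 0} \left(- \frac{1}{8}\right) = \sqrt{4} \left(- \frac{1}{8}\right) = 2 \left(- \frac{1}{8}\right) = - \frac{1}{4} \approx -0.25$)
$- 27 f{\left(-6 \right)} m = \left(-27\right) 0 \left(- \frac{1}{4}\right) = 0 \left(- \frac{1}{4}\right) = 0$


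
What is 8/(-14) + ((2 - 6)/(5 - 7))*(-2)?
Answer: -32/7 ≈ -4.5714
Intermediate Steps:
8/(-14) + ((2 - 6)/(5 - 7))*(-2) = 8*(-1/14) - 4/(-2)*(-2) = -4/7 - 4*(-½)*(-2) = -4/7 + 2*(-2) = -4/7 - 4 = -32/7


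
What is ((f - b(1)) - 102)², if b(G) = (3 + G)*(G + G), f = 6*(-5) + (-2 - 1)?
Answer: 20449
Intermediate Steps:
f = -33 (f = -30 - 3 = -33)
b(G) = 2*G*(3 + G) (b(G) = (3 + G)*(2*G) = 2*G*(3 + G))
((f - b(1)) - 102)² = ((-33 - 2*(3 + 1)) - 102)² = ((-33 - 2*4) - 102)² = ((-33 - 1*8) - 102)² = ((-33 - 8) - 102)² = (-41 - 102)² = (-143)² = 20449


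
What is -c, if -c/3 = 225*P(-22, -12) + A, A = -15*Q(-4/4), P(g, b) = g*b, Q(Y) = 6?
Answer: 177930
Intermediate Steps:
P(g, b) = b*g
A = -90 (A = -15*6 = -90)
c = -177930 (c = -3*(225*(-12*(-22)) - 90) = -3*(225*264 - 90) = -3*(59400 - 90) = -3*59310 = -177930)
-c = -1*(-177930) = 177930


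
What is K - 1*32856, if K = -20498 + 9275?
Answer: -44079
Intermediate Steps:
K = -11223
K - 1*32856 = -11223 - 1*32856 = -11223 - 32856 = -44079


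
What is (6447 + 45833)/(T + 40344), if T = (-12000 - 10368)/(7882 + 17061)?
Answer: 163002505/125784753 ≈ 1.2959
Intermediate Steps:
T = -22368/24943 ≈ -0.89676
(6447 + 45833)/(T + 40344) = (6447 + 45833)/(-22368/24943 + 40344) = 52280/(1006278024/24943) = 52280*(24943/1006278024) = 163002505/125784753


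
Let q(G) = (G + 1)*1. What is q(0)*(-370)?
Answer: -370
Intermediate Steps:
q(G) = 1 + G (q(G) = (1 + G)*1 = 1 + G)
q(0)*(-370) = (1 + 0)*(-370) = 1*(-370) = -370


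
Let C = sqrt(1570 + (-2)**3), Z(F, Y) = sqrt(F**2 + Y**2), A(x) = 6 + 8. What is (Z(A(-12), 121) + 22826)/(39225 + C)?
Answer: 895349850/1538599063 - 22826*sqrt(1562)/1538599063 - sqrt(23175394)/1538599063 + 39225*sqrt(14837)/1538599063 ≈ 0.58444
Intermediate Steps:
A(x) = 14
C = sqrt(1562) (C = sqrt(1570 - 8) = sqrt(1562) ≈ 39.522)
(Z(A(-12), 121) + 22826)/(39225 + C) = (sqrt(14**2 + 121**2) + 22826)/(39225 + sqrt(1562)) = (sqrt(196 + 14641) + 22826)/(39225 + sqrt(1562)) = (sqrt(14837) + 22826)/(39225 + sqrt(1562)) = (22826 + sqrt(14837))/(39225 + sqrt(1562))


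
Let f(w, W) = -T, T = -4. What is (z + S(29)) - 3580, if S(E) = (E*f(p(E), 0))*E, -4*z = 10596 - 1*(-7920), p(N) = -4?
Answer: -4845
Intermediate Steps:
f(w, W) = 4 (f(w, W) = -1*(-4) = 4)
z = -4629 (z = -(10596 - 1*(-7920))/4 = -(10596 + 7920)/4 = -¼*18516 = -4629)
S(E) = 4*E² (S(E) = (E*4)*E = (4*E)*E = 4*E²)
(z + S(29)) - 3580 = (-4629 + 4*29²) - 3580 = (-4629 + 4*841) - 3580 = (-4629 + 3364) - 3580 = -1265 - 3580 = -4845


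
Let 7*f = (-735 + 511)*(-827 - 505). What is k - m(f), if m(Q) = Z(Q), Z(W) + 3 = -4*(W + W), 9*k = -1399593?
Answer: 556454/3 ≈ 1.8548e+5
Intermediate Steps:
f = 42624 (f = ((-735 + 511)*(-827 - 505))/7 = (-224*(-1332))/7 = (1/7)*298368 = 42624)
k = -466531/3 (k = (1/9)*(-1399593) = -466531/3 ≈ -1.5551e+5)
Z(W) = -3 - 8*W (Z(W) = -3 - 4*(W + W) = -3 - 8*W)
m(Q) = -3 - 8*Q
k - m(f) = -466531/3 - (-3 - 8*42624) = -466531/3 - (-3 - 340992) = -466531/3 - 1*(-340995) = -466531/3 + 340995 = 556454/3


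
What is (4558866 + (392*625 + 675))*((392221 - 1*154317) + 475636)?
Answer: 3428232185140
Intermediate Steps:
(4558866 + (392*625 + 675))*((392221 - 1*154317) + 475636) = (4558866 + (245000 + 675))*((392221 - 154317) + 475636) = (4558866 + 245675)*(237904 + 475636) = 4804541*713540 = 3428232185140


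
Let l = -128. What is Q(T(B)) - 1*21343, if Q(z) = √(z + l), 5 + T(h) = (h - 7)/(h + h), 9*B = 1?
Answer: -21343 + 2*I*√41 ≈ -21343.0 + 12.806*I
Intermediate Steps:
B = ⅑ (B = (⅑)*1 = ⅑ ≈ 0.11111)
T(h) = -5 + (-7 + h)/(2*h) (T(h) = -5 + (h - 7)/(h + h) = -5 + (-7 + h)/((2*h)) = -5 + (-7 + h)*(1/(2*h)) = -5 + (-7 + h)/(2*h))
Q(z) = √(-128 + z) (Q(z) = √(z - 128) = √(-128 + z))
Q(T(B)) - 1*21343 = √(-128 + (-7 - 9*⅑)/(2*(⅑))) - 1*21343 = √(-128 + (½)*9*(-7 - 1)) - 21343 = √(-128 + (½)*9*(-8)) - 21343 = √(-128 - 36) - 21343 = √(-164) - 21343 = 2*I*√41 - 21343 = -21343 + 2*I*√41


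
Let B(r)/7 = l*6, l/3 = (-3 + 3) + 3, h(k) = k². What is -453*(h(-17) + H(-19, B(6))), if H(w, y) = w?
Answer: -122310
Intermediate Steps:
l = 9 (l = 3*((-3 + 3) + 3) = 3*(0 + 3) = 3*3 = 9)
B(r) = 378 (B(r) = 7*(9*6) = 7*54 = 378)
-453*(h(-17) + H(-19, B(6))) = -453*((-17)² - 19) = -453*(289 - 19) = -453*270 = -122310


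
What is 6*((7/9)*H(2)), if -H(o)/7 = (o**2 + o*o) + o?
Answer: -980/3 ≈ -326.67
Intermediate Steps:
H(o) = -14*o**2 - 7*o (H(o) = -7*((o**2 + o*o) + o) = -7*((o**2 + o**2) + o) = -7*(2*o**2 + o) = -7*(o + 2*o**2) = -14*o**2 - 7*o)
6*((7/9)*H(2)) = 6*((7/9)*(-7*2*(1 + 2*2))) = 6*((7*(1/9))*(-7*2*(1 + 4))) = 6*(7*(-7*2*5)/9) = 6*((7/9)*(-70)) = 6*(-490/9) = -980/3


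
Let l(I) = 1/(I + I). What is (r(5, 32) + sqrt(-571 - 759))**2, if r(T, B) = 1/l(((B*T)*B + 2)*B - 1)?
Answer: (327806 + I*sqrt(1330))**2 ≈ 1.0746e+11 + 2.39e+7*I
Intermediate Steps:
l(I) = 1/(2*I)
r(T, B) = -2 + 2*B*(2 + T*B**2) (r(T, B) = 1/(1/(2*(((B*T)*B + 2)*B - 1))) = 1/(1/(2*((T*B**2 + 2)*B - 1))) = 1/(1/(2*((2 + T*B**2)*B - 1))) = 1/(1/(2*(B*(2 + T*B**2) - 1))) = 1/(1/(2*(-1 + B*(2 + T*B**2)))) = -2 + 2*B*(2 + T*B**2))
(r(5, 32) + sqrt(-571 - 759))**2 = ((-2 + 4*32 + 2*5*32**3) + sqrt(-571 - 759))**2 = ((-2 + 128 + 2*5*32768) + sqrt(-1330))**2 = ((-2 + 128 + 327680) + I*sqrt(1330))**2 = (327806 + I*sqrt(1330))**2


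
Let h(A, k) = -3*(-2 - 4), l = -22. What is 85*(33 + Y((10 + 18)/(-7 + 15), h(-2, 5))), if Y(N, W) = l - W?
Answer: -595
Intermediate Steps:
h(A, k) = 18 (h(A, k) = -3*(-6) = 18)
Y(N, W) = -22 - W
85*(33 + Y((10 + 18)/(-7 + 15), h(-2, 5))) = 85*(33 + (-22 - 1*18)) = 85*(33 + (-22 - 18)) = 85*(33 - 40) = 85*(-7) = -595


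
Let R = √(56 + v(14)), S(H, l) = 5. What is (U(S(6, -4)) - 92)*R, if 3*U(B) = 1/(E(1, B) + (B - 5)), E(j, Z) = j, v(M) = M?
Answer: -275*√70/3 ≈ -766.94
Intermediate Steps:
R = √70 (R = √(56 + 14) = √70 ≈ 8.3666)
U(B) = 1/(3*(-4 + B)) (U(B) = 1/(3*(1 + (B - 5))) = 1/(3*(1 + (-5 + B))) = 1/(3*(-4 + B)))
(U(S(6, -4)) - 92)*R = (1/(3*(-4 + 5)) - 92)*√70 = ((⅓)/1 - 92)*√70 = ((⅓)*1 - 92)*√70 = (⅓ - 92)*√70 = -275*√70/3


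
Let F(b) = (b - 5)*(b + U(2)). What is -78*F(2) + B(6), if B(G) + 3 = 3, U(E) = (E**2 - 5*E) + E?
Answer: -468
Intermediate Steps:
U(E) = E**2 - 4*E
B(G) = 0 (B(G) = -3 + 3 = 0)
F(b) = (-5 + b)*(-4 + b) (F(b) = (b - 5)*(b + 2*(-4 + 2)) = (-5 + b)*(b + 2*(-2)) = (-5 + b)*(b - 4) = (-5 + b)*(-4 + b))
-78*F(2) + B(6) = -78*(20 + 2**2 - 9*2) + 0 = -78*(20 + 4 - 18) + 0 = -78*6 + 0 = -468 + 0 = -468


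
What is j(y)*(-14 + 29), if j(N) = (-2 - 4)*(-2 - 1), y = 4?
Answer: 270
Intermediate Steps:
j(N) = 18 (j(N) = -6*(-3) = 18)
j(y)*(-14 + 29) = 18*(-14 + 29) = 18*15 = 270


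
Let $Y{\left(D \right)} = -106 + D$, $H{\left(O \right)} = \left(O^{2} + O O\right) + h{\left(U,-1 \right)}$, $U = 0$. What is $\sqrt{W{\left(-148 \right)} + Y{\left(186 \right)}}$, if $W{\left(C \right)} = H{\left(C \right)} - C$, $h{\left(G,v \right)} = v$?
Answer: $\sqrt{44035} \approx 209.85$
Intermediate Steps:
$H{\left(O \right)} = -1 + 2 O^{2}$ ($H{\left(O \right)} = \left(O^{2} + O O\right) - 1 = \left(O^{2} + O^{2}\right) - 1 = 2 O^{2} - 1 = -1 + 2 O^{2}$)
$W{\left(C \right)} = -1 - C + 2 C^{2}$ ($W{\left(C \right)} = \left(-1 + 2 C^{2}\right) - C = -1 - C + 2 C^{2}$)
$\sqrt{W{\left(-148 \right)} + Y{\left(186 \right)}} = \sqrt{\left(-1 - -148 + 2 \left(-148\right)^{2}\right) + \left(-106 + 186\right)} = \sqrt{\left(-1 + 148 + 2 \cdot 21904\right) + 80} = \sqrt{\left(-1 + 148 + 43808\right) + 80} = \sqrt{43955 + 80} = \sqrt{44035}$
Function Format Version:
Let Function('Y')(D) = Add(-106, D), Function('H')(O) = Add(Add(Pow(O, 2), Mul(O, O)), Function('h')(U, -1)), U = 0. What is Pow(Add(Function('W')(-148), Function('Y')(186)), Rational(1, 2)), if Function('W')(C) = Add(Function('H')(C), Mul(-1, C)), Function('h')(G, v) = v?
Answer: Pow(44035, Rational(1, 2)) ≈ 209.85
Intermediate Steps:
Function('H')(O) = Add(-1, Mul(2, Pow(O, 2))) (Function('H')(O) = Add(Add(Pow(O, 2), Mul(O, O)), -1) = Add(Add(Pow(O, 2), Pow(O, 2)), -1) = Add(Mul(2, Pow(O, 2)), -1) = Add(-1, Mul(2, Pow(O, 2))))
Function('W')(C) = Add(-1, Mul(-1, C), Mul(2, Pow(C, 2))) (Function('W')(C) = Add(Add(-1, Mul(2, Pow(C, 2))), Mul(-1, C)) = Add(-1, Mul(-1, C), Mul(2, Pow(C, 2))))
Pow(Add(Function('W')(-148), Function('Y')(186)), Rational(1, 2)) = Pow(Add(Add(-1, Mul(-1, -148), Mul(2, Pow(-148, 2))), Add(-106, 186)), Rational(1, 2)) = Pow(Add(Add(-1, 148, Mul(2, 21904)), 80), Rational(1, 2)) = Pow(Add(Add(-1, 148, 43808), 80), Rational(1, 2)) = Pow(Add(43955, 80), Rational(1, 2)) = Pow(44035, Rational(1, 2))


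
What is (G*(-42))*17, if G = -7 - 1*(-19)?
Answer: -8568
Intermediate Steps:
G = 12 (G = -7 + 19 = 12)
(G*(-42))*17 = (12*(-42))*17 = -504*17 = -8568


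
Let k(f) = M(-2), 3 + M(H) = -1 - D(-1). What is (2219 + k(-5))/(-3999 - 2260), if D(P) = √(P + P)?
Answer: -2215/6259 + I*√2/6259 ≈ -0.35389 + 0.00022595*I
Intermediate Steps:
D(P) = √2*√P (D(P) = √(2*P) = √2*√P)
M(H) = -4 - I*√2 (M(H) = -3 + (-1 - √2*√(-1)) = -3 + (-1 - √2*I) = -3 + (-1 - I*√2) = -4 - I*√2)
k(f) = -4 - I*√2
(2219 + k(-5))/(-3999 - 2260) = (2219 + (-4 - I*√2))/(-3999 - 2260) = (2215 - I*√2)/(-6259) = (2215 - I*√2)*(-1/6259) = -2215/6259 + I*√2/6259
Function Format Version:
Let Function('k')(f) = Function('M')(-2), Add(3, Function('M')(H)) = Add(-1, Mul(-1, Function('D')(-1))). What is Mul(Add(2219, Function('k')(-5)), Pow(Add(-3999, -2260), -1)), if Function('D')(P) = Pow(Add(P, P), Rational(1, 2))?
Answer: Add(Rational(-2215, 6259), Mul(Rational(1, 6259), I, Pow(2, Rational(1, 2)))) ≈ Add(-0.35389, Mul(0.00022595, I))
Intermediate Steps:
Function('D')(P) = Mul(Pow(2, Rational(1, 2)), Pow(P, Rational(1, 2))) (Function('D')(P) = Pow(Mul(2, P), Rational(1, 2)) = Mul(Pow(2, Rational(1, 2)), Pow(P, Rational(1, 2))))
Function('M')(H) = Add(-4, Mul(-1, I, Pow(2, Rational(1, 2)))) (Function('M')(H) = Add(-3, Add(-1, Mul(-1, Mul(Pow(2, Rational(1, 2)), Pow(-1, Rational(1, 2)))))) = Add(-3, Add(-1, Mul(-1, Mul(Pow(2, Rational(1, 2)), I)))) = Add(-3, Add(-1, Mul(-1, Mul(I, Pow(2, Rational(1, 2)))))) = Add(-3, Add(-1, Mul(-1, I, Pow(2, Rational(1, 2))))) = Add(-4, Mul(-1, I, Pow(2, Rational(1, 2)))))
Function('k')(f) = Add(-4, Mul(-1, I, Pow(2, Rational(1, 2))))
Mul(Add(2219, Function('k')(-5)), Pow(Add(-3999, -2260), -1)) = Mul(Add(2219, Add(-4, Mul(-1, I, Pow(2, Rational(1, 2))))), Pow(Add(-3999, -2260), -1)) = Mul(Add(2215, Mul(-1, I, Pow(2, Rational(1, 2)))), Pow(-6259, -1)) = Mul(Add(2215, Mul(-1, I, Pow(2, Rational(1, 2)))), Rational(-1, 6259)) = Add(Rational(-2215, 6259), Mul(Rational(1, 6259), I, Pow(2, Rational(1, 2))))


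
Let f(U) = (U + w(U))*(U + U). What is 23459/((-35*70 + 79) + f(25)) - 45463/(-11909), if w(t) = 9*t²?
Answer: 13014877958/3336056261 ≈ 3.9013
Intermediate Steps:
f(U) = 2*U*(U + 9*U²) (f(U) = (U + 9*U²)*(U + U) = (U + 9*U²)*(2*U) = 2*U*(U + 9*U²))
23459/((-35*70 + 79) + f(25)) - 45463/(-11909) = 23459/((-35*70 + 79) + 25²*(2 + 18*25)) - 45463/(-11909) = 23459/((-2450 + 79) + 625*(2 + 450)) - 45463*(-1/11909) = 23459/(-2371 + 625*452) + 45463/11909 = 23459/(-2371 + 282500) + 45463/11909 = 23459/280129 + 45463/11909 = 13014877958/3336056261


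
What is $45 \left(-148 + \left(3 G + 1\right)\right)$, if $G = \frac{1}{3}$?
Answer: $-6570$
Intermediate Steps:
$G = \frac{1}{3} \approx 0.33333$
$45 \left(-148 + \left(3 G + 1\right)\right) = 45 \left(-148 + \left(3 \cdot \frac{1}{3} + 1\right)\right) = 45 \left(-148 + \left(1 + 1\right)\right) = 45 \left(-148 + 2\right) = 45 \left(-146\right) = -6570$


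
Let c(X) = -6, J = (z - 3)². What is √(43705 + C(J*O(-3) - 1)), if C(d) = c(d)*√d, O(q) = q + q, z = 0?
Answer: √(43705 - 6*I*√55) ≈ 209.06 - 0.106*I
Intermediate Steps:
O(q) = 2*q
J = 9 (J = (0 - 3)² = (-3)² = 9)
C(d) = -6*√d
√(43705 + C(J*O(-3) - 1)) = √(43705 - 6*√(9*(2*(-3)) - 1)) = √(43705 - 6*√(9*(-6) - 1)) = √(43705 - 6*√(-54 - 1)) = √(43705 - 6*I*√55)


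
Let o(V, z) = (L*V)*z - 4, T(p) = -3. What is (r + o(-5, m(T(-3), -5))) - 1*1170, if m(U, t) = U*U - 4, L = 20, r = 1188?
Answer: -486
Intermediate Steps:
m(U, t) = -4 + U**2 (m(U, t) = U**2 - 4 = -4 + U**2)
o(V, z) = -4 + 20*V*z (o(V, z) = (20*V)*z - 4 = 20*V*z - 4 = -4 + 20*V*z)
(r + o(-5, m(T(-3), -5))) - 1*1170 = (1188 + (-4 + 20*(-5)*(-4 + (-3)**2))) - 1*1170 = (1188 + (-4 + 20*(-5)*(-4 + 9))) - 1170 = (1188 + (-4 + 20*(-5)*5)) - 1170 = (1188 + (-4 - 500)) - 1170 = (1188 - 504) - 1170 = 684 - 1170 = -486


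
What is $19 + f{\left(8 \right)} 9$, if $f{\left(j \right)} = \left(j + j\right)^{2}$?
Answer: $2323$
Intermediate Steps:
$f{\left(j \right)} = 4 j^{2}$ ($f{\left(j \right)} = \left(2 j\right)^{2} = 4 j^{2}$)
$19 + f{\left(8 \right)} 9 = 19 + 4 \cdot 8^{2} \cdot 9 = 19 + 4 \cdot 64 \cdot 9 = 19 + 256 \cdot 9 = 19 + 2304 = 2323$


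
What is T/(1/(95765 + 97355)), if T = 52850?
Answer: 10206392000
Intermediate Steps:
T/(1/(95765 + 97355)) = 52850/(1/(95765 + 97355)) = 52850/(1/193120) = 52850*193120 = 10206392000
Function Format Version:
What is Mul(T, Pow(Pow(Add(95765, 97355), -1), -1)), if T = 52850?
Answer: 10206392000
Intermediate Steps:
Mul(T, Pow(Pow(Add(95765, 97355), -1), -1)) = Mul(52850, Pow(Pow(Add(95765, 97355), -1), -1)) = Mul(52850, Pow(Pow(193120, -1), -1)) = Mul(52850, Pow(Rational(1, 193120), -1)) = Mul(52850, 193120) = 10206392000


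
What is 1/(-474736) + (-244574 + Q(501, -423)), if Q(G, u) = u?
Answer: -116308895793/474736 ≈ -2.4500e+5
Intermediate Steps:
1/(-474736) + (-244574 + Q(501, -423)) = 1/(-474736) + (-244574 - 423) = -1/474736 - 244997 = -116308895793/474736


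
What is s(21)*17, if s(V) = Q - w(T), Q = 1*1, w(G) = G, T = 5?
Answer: -68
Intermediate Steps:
Q = 1
s(V) = -4 (s(V) = 1 - 1*5 = 1 - 5 = -4)
s(21)*17 = -4*17 = -68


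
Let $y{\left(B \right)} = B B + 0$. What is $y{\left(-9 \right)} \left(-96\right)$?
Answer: $-7776$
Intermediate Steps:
$y{\left(B \right)} = B^{2}$ ($y{\left(B \right)} = B^{2} + 0 = B^{2}$)
$y{\left(-9 \right)} \left(-96\right) = \left(-9\right)^{2} \left(-96\right) = 81 \left(-96\right) = -7776$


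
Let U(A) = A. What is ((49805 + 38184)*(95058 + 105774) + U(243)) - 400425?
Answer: 17670606666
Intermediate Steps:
((49805 + 38184)*(95058 + 105774) + U(243)) - 400425 = ((49805 + 38184)*(95058 + 105774) + 243) - 400425 = (87989*200832 + 243) - 400425 = (17671006848 + 243) - 400425 = 17671007091 - 400425 = 17670606666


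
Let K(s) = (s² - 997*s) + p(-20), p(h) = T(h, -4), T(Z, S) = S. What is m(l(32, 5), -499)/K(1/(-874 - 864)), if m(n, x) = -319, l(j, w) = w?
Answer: 963585436/10349789 ≈ 93.102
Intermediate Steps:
p(h) = -4
K(s) = -4 + s² - 997*s (K(s) = (s² - 997*s) - 4 = -4 + s² - 997*s)
m(l(32, 5), -499)/K(1/(-874 - 864)) = -319/(-4 + (1/(-874 - 864))² - 997/(-874 - 864)) = -319/(-4 + (1/(-1738))² - 997/(-1738)) = -319/(-4 + (-1/1738)² - 997*(-1/1738)) = -319/(-4 + 1/3020644 + 997/1738) = -319/(-10349789/3020644) = -319*(-3020644/10349789) = 963585436/10349789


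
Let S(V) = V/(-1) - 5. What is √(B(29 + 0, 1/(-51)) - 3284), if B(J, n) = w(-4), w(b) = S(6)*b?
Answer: 18*I*√10 ≈ 56.921*I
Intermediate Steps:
S(V) = -5 - V (S(V) = V*(-1) - 5 = -V - 5 = -5 - V)
w(b) = -11*b (w(b) = (-5 - 1*6)*b = (-5 - 6)*b = -11*b)
B(J, n) = 44 (B(J, n) = -11*(-4) = 44)
√(B(29 + 0, 1/(-51)) - 3284) = √(44 - 3284) = √(-3240) = 18*I*√10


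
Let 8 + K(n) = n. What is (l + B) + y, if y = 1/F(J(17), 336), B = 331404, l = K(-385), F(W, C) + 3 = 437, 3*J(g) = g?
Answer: 143658775/434 ≈ 3.3101e+5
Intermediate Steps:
K(n) = -8 + n
J(g) = g/3
F(W, C) = 434 (F(W, C) = -3 + 437 = 434)
l = -393 (l = -8 - 385 = -393)
y = 1/434 ≈ 0.0023041
(l + B) + y = (-393 + 331404) + 1/434 = 331011 + 1/434 = 143658775/434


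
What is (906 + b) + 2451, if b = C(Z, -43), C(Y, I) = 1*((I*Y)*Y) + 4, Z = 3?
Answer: 2974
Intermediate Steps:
C(Y, I) = 4 + I*Y² (C(Y, I) = 1*(I*Y²) + 4 = I*Y² + 4 = 4 + I*Y²)
b = -383 (b = 4 - 43*3² = 4 - 43*9 = 4 - 387 = -383)
(906 + b) + 2451 = (906 - 383) + 2451 = 523 + 2451 = 2974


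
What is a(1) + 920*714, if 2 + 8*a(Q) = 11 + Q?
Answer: 2627525/4 ≈ 6.5688e+5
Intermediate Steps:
a(Q) = 9/8 + Q/8 (a(Q) = -1/4 + (11 + Q)/8 = -1/4 + (11/8 + Q/8) = 9/8 + Q/8)
a(1) + 920*714 = (9/8 + (1/8)*1) + 920*714 = (9/8 + 1/8) + 656880 = 5/4 + 656880 = 2627525/4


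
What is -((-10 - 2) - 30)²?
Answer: -1764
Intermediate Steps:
-((-10 - 2) - 30)² = -(-12 - 30)² = -1*(-42)² = -1*1764 = -1764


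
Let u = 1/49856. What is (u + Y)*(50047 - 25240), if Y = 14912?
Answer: 18442830459111/49856 ≈ 3.6992e+8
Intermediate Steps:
u = 1/49856 ≈ 2.0058e-5
(u + Y)*(50047 - 25240) = (1/49856 + 14912)*(50047 - 25240) = (743452673/49856)*24807 = 18442830459111/49856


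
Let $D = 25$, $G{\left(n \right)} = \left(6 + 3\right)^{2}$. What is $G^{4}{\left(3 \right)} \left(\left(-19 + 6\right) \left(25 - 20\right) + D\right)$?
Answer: $-1721868840$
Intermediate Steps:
$G{\left(n \right)} = 81$ ($G{\left(n \right)} = 9^{2} = 81$)
$G^{4}{\left(3 \right)} \left(\left(-19 + 6\right) \left(25 - 20\right) + D\right) = 81^{4} \left(\left(-19 + 6\right) \left(25 - 20\right) + 25\right) = 43046721 \left(\left(-13\right) 5 + 25\right) = 43046721 \left(-65 + 25\right) = 43046721 \left(-40\right) = -1721868840$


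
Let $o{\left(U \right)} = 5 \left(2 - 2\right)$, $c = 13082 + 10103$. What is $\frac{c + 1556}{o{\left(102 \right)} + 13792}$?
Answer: $\frac{24741}{13792} \approx 1.7939$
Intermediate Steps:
$c = 23185$
$o{\left(U \right)} = 0$ ($o{\left(U \right)} = 5 \cdot 0 = 0$)
$\frac{c + 1556}{o{\left(102 \right)} + 13792} = \frac{23185 + 1556}{0 + 13792} = \frac{24741}{13792}$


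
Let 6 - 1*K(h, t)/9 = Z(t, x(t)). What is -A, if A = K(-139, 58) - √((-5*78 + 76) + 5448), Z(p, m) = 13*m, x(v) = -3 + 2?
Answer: -171 + √5134 ≈ -99.348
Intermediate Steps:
x(v) = -1
K(h, t) = 171 (K(h, t) = 54 - 117*(-1) = 54 - 9*(-13) = 54 + 117 = 171)
A = 171 - √5134 (A = 171 - √((-5*78 + 76) + 5448) = 171 - √((-390 + 76) + 5448) = 171 - √(-314 + 5448) = 171 - √5134 ≈ 99.348)
-A = -(171 - √5134) = -171 + √5134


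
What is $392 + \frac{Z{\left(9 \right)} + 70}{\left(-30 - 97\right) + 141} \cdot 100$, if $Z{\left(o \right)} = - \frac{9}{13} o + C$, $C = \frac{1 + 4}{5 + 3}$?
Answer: $\frac{310113}{364} \approx 851.96$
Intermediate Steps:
$C = \frac{5}{8} \approx 0.625$
$Z{\left(o \right)} = \frac{5}{8} - \frac{9 o}{13}$ ($Z{\left(o \right)} = - \frac{9}{13} o + \frac{5}{8} = \left(-9\right) \frac{1}{13} o + \frac{5}{8} = - \frac{9 o}{13} + \frac{5}{8} = \frac{5}{8} - \frac{9 o}{13}$)
$392 + \frac{Z{\left(9 \right)} + 70}{\left(-30 - 97\right) + 141} \cdot 100 = 392 + \frac{\left(\frac{5}{8} - \frac{81}{13}\right) + 70}{\left(-30 - 97\right) + 141} \cdot 100 = 392 + \frac{- \frac{583}{104} + 70}{-127 + 141} \cdot 100 = 392 + \frac{6697}{104 \cdot 14} \cdot 100 = 392 + \frac{6697}{104} \cdot \frac{1}{14} \cdot 100 = 392 + \frac{6697}{1456} \cdot 100 = 392 + \frac{167425}{364} = \frac{310113}{364}$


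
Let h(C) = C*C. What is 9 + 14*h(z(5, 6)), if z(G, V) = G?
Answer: 359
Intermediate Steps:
h(C) = C²
9 + 14*h(z(5, 6)) = 9 + 14*5² = 9 + 14*25 = 9 + 350 = 359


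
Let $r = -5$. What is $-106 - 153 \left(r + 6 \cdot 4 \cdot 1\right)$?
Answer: $-3013$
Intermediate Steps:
$-106 - 153 \left(r + 6 \cdot 4 \cdot 1\right) = -106 - 153 \left(-5 + 6 \cdot 4 \cdot 1\right) = -106 - 153 \left(-5 + 24 \cdot 1\right) = -106 - 153 \left(-5 + 24\right) = -106 - 2907 = -3013$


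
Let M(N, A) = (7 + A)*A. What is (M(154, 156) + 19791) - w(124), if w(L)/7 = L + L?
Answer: 43483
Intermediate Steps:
w(L) = 14*L (w(L) = 7*(L + L) = 7*(2*L) = 14*L)
M(N, A) = A*(7 + A)
(M(154, 156) + 19791) - w(124) = (156*(7 + 156) + 19791) - 14*124 = (156*163 + 19791) - 1*1736 = (25428 + 19791) - 1736 = 45219 - 1736 = 43483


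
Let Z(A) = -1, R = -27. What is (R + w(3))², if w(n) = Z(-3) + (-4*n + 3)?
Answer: 1369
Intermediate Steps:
w(n) = 2 - 4*n (w(n) = -1 + (-4*n + 3) = -1 + (3 - 4*n) = 2 - 4*n)
(R + w(3))² = (-27 + (2 - 4*3))² = (-27 + (2 - 12))² = (-27 - 10)² = (-37)² = 1369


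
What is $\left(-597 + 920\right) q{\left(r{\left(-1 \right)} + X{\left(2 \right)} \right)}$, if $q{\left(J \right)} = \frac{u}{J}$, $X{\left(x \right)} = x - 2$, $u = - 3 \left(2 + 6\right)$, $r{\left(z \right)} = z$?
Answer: $7752$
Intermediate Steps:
$u = -24$ ($u = \left(-3\right) 8 = -24$)
$X{\left(x \right)} = -2 + x$
$q{\left(J \right)} = - \frac{24}{J}$
$\left(-597 + 920\right) q{\left(r{\left(-1 \right)} + X{\left(2 \right)} \right)} = \left(-597 + 920\right) \left(- \frac{24}{-1 + \left(-2 + 2\right)}\right) = 323 \left(- \frac{24}{-1 + 0}\right) = 323 \left(- \frac{24}{-1}\right) = 323 \left(\left(-24\right) \left(-1\right)\right) = 323 \cdot 24 = 7752$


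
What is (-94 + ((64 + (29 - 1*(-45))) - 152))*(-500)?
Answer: 54000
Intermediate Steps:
(-94 + ((64 + (29 - 1*(-45))) - 152))*(-500) = (-94 + ((64 + (29 + 45)) - 152))*(-500) = (-94 + ((64 + 74) - 152))*(-500) = (-94 + (138 - 152))*(-500) = (-94 - 14)*(-500) = -108*(-500) = 54000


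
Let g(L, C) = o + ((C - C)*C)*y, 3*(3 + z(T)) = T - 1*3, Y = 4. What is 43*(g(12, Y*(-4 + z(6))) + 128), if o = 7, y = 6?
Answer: 5805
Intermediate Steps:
z(T) = -4 + T/3 (z(T) = -3 + (T - 1*3)/3 = -3 + (T - 3)/3 = -3 + (-3 + T)/3 = -3 + (-1 + T/3) = -4 + T/3)
g(L, C) = 7 (g(L, C) = 7 + ((C - C)*C)*6 = 7 + (0*C)*6 = 7 + 0*6 = 7 + 0 = 7)
43*(g(12, Y*(-4 + z(6))) + 128) = 43*(7 + 128) = 43*135 = 5805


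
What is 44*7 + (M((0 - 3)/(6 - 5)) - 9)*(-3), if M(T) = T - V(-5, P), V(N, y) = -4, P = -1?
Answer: 332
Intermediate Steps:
M(T) = 4 + T (M(T) = T - 1*(-4) = T + 4 = 4 + T)
44*7 + (M((0 - 3)/(6 - 5)) - 9)*(-3) = 44*7 + ((4 + (0 - 3)/(6 - 5)) - 9)*(-3) = 308 + ((4 - 3/1) - 9)*(-3) = 308 + ((4 - 3*1) - 9)*(-3) = 308 + ((4 - 3) - 9)*(-3) = 308 + (1 - 9)*(-3) = 308 - 8*(-3) = 308 + 24 = 332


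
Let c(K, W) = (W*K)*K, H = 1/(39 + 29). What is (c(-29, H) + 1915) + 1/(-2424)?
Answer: 79422949/41208 ≈ 1927.4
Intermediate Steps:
H = 1/68 ≈ 0.014706
c(K, W) = W*K² (c(K, W) = (K*W)*K = W*K²)
(c(-29, H) + 1915) + 1/(-2424) = ((1/68)*(-29)² + 1915) + 1/(-2424) = ((1/68)*841 + 1915) - 1/2424 = (841/68 + 1915) - 1/2424 = 131061/68 - 1/2424 = 79422949/41208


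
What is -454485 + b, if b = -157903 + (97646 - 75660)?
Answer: -590402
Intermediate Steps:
b = -135917 (b = -157903 + 21986 = -135917)
-454485 + b = -454485 - 135917 = -590402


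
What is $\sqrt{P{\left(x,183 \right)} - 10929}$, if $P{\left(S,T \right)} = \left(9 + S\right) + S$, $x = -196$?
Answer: $4 i \sqrt{707} \approx 106.36 i$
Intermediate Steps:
$P{\left(S,T \right)} = 9 + 2 S$
$\sqrt{P{\left(x,183 \right)} - 10929} = \sqrt{\left(9 + 2 \left(-196\right)\right) - 10929} = \sqrt{\left(9 - 392\right) - 10929} = \sqrt{-383 - 10929} = \sqrt{-11312} = 4 i \sqrt{707}$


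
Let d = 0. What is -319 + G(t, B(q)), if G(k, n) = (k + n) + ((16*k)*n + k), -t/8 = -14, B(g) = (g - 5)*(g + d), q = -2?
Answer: 25007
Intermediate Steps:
B(g) = g*(-5 + g) (B(g) = (g - 5)*(g + 0) = (-5 + g)*g = g*(-5 + g))
t = 112 (t = -8*(-14) = 112)
G(k, n) = n + 2*k + 16*k*n (G(k, n) = (k + n) + (16*k*n + k) = (k + n) + (k + 16*k*n) = n + 2*k + 16*k*n)
-319 + G(t, B(q)) = -319 + (-2*(-5 - 2) + 2*112 + 16*112*(-2*(-5 - 2))) = -319 + (-2*(-7) + 224 + 16*112*(-2*(-7))) = -319 + (14 + 224 + 16*112*14) = -319 + (14 + 224 + 25088) = -319 + 25326 = 25007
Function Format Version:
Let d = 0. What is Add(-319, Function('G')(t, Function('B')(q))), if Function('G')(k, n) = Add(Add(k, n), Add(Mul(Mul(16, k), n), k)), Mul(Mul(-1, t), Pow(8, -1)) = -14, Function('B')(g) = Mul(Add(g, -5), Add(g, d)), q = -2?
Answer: 25007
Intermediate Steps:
Function('B')(g) = Mul(g, Add(-5, g)) (Function('B')(g) = Mul(Add(g, -5), Add(g, 0)) = Mul(Add(-5, g), g) = Mul(g, Add(-5, g)))
t = 112 (t = Mul(-8, -14) = 112)
Function('G')(k, n) = Add(n, Mul(2, k), Mul(16, k, n)) (Function('G')(k, n) = Add(Add(k, n), Add(Mul(16, k, n), k)) = Add(Add(k, n), Add(k, Mul(16, k, n))) = Add(n, Mul(2, k), Mul(16, k, n)))
Add(-319, Function('G')(t, Function('B')(q))) = Add(-319, Add(Mul(-2, Add(-5, -2)), Mul(2, 112), Mul(16, 112, Mul(-2, Add(-5, -2))))) = Add(-319, Add(Mul(-2, -7), 224, Mul(16, 112, Mul(-2, -7)))) = Add(-319, Add(14, 224, Mul(16, 112, 14))) = Add(-319, Add(14, 224, 25088)) = Add(-319, 25326) = 25007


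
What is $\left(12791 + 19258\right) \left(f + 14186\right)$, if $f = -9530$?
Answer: $149220144$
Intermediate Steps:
$\left(12791 + 19258\right) \left(f + 14186\right) = \left(12791 + 19258\right) \left(-9530 + 14186\right) = 32049 \cdot 4656 = 149220144$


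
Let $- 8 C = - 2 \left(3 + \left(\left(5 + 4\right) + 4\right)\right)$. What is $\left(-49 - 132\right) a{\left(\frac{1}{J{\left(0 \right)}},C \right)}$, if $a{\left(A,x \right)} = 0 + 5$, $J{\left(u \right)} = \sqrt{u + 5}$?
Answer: $-905$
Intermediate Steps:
$J{\left(u \right)} = \sqrt{5 + u}$
$C = 4$ ($C = - \frac{\left(-2\right) \left(3 + \left(\left(5 + 4\right) + 4\right)\right)}{8} = - \frac{\left(-2\right) \left(3 + \left(9 + 4\right)\right)}{8} = - \frac{\left(-2\right) \left(3 + 13\right)}{8} = - \frac{\left(-2\right) 16}{8} = \left(- \frac{1}{8}\right) \left(-32\right) = 4$)
$a{\left(A,x \right)} = 5$
$\left(-49 - 132\right) a{\left(\frac{1}{J{\left(0 \right)}},C \right)} = \left(-49 - 132\right) 5 = \left(-181\right) 5 = -905$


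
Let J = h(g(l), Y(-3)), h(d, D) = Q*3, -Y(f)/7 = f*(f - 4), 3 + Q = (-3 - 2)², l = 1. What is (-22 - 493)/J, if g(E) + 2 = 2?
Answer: -515/66 ≈ -7.8030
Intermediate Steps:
Q = 22 (Q = -3 + (-3 - 2)² = -3 + (-5)² = -3 + 25 = 22)
g(E) = 0 (g(E) = -2 + 2 = 0)
Y(f) = -7*f*(-4 + f) (Y(f) = -7*f*(f - 4) = -7*f*(-4 + f))
h(d, D) = 66 (h(d, D) = 22*3 = 66)
J = 66
(-22 - 493)/J = (-22 - 493)/66 = -515*1/66 = -515/66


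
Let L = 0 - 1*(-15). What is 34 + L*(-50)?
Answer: -716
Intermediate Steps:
L = 15 (L = 0 + 15 = 15)
34 + L*(-50) = 34 + 15*(-50) = 34 - 750 = -716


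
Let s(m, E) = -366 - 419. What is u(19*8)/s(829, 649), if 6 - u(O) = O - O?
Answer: -6/785 ≈ -0.0076433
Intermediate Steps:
s(m, E) = -785
u(O) = 6 (u(O) = 6 - (O - O) = 6 - 1*0 = 6 + 0 = 6)
u(19*8)/s(829, 649) = 6/(-785) = 6*(-1/785) = -6/785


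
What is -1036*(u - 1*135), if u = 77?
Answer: 60088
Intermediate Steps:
-1036*(u - 1*135) = -1036*(77 - 1*135) = -1036*(77 - 135) = -1036*(-58) = 60088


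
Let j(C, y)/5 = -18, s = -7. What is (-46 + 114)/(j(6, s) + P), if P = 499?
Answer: 68/409 ≈ 0.16626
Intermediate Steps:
j(C, y) = -90 (j(C, y) = 5*(-18) = -90)
(-46 + 114)/(j(6, s) + P) = (-46 + 114)/(-90 + 499) = 68/409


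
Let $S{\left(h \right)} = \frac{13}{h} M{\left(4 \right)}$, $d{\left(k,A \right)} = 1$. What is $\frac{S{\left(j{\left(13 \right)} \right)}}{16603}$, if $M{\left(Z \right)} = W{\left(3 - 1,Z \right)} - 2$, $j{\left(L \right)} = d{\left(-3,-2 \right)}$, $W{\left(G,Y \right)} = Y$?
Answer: $\frac{26}{16603} \approx 0.001566$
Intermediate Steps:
$j{\left(L \right)} = 1$
$M{\left(Z \right)} = -2 + Z$ ($M{\left(Z \right)} = Z - 2 = -2 + Z$)
$S{\left(h \right)} = \frac{26}{h}$ ($S{\left(h \right)} = \frac{13}{h} \left(-2 + 4\right) = \frac{13}{h} 2 = \frac{26}{h}$)
$\frac{S{\left(j{\left(13 \right)} \right)}}{16603} = \frac{26 \cdot 1^{-1}}{16603} = 26 \cdot 1 \cdot \frac{1}{16603} = 26 \cdot \frac{1}{16603} = \frac{26}{16603}$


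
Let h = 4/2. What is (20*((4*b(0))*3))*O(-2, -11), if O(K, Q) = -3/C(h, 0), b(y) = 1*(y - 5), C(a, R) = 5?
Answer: 720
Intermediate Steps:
h = 2 (h = 4*(1/2) = 2)
b(y) = -5 + y (b(y) = 1*(-5 + y) = -5 + y)
O(K, Q) = -3/5
(20*((4*b(0))*3))*O(-2, -11) = (20*((4*(-5 + 0))*3))*(-3/5) = (20*((4*(-5))*3))*(-3/5) = (20*(-20*3))*(-3/5) = (20*(-60))*(-3/5) = -1200*(-3/5) = 720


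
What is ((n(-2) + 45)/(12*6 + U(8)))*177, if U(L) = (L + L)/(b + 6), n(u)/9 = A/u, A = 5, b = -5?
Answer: 7965/176 ≈ 45.256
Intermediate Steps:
n(u) = 45/u (n(u) = 9*(5/u) = 45/u)
U(L) = 2*L (U(L) = (L + L)/(-5 + 6) = (2*L)/1 = (2*L)*1 = 2*L)
((n(-2) + 45)/(12*6 + U(8)))*177 = ((45/(-2) + 45)/(12*6 + 2*8))*177 = ((45*(-½) + 45)/(72 + 16))*177 = ((-45/2 + 45)/88)*177 = ((45/2)*(1/88))*177 = (45/176)*177 = 7965/176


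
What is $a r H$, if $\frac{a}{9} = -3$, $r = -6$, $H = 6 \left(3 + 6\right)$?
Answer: $8748$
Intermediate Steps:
$H = 54$ ($H = 6 \cdot 9 = 54$)
$a = -27$ ($a = 9 \left(-3\right) = -27$)
$a r H = \left(-27\right) \left(-6\right) 54 = 162 \cdot 54 = 8748$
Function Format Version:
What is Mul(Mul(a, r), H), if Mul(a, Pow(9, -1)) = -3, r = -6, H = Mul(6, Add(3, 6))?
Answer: 8748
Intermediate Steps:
H = 54 (H = Mul(6, 9) = 54)
a = -27 (a = Mul(9, -3) = -27)
Mul(Mul(a, r), H) = Mul(Mul(-27, -6), 54) = Mul(162, 54) = 8748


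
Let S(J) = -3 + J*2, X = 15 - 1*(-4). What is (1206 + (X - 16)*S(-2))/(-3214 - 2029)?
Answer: -1185/5243 ≈ -0.22602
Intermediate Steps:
X = 19 (X = 15 + 4 = 19)
S(J) = -3 + 2*J
(1206 + (X - 16)*S(-2))/(-3214 - 2029) = (1206 + (19 - 16)*(-3 + 2*(-2)))/(-3214 - 2029) = (1206 + 3*(-3 - 4))/(-5243) = (1206 + 3*(-7))*(-1/5243) = (1206 - 21)*(-1/5243) = 1185*(-1/5243) = -1185/5243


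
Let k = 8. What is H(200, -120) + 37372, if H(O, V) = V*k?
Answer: 36412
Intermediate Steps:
H(O, V) = 8*V (H(O, V) = V*8 = 8*V)
H(200, -120) + 37372 = 8*(-120) + 37372 = -960 + 37372 = 36412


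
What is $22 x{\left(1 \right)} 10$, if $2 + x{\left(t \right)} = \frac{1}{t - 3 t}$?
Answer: $-550$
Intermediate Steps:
$x{\left(t \right)} = -2 - \frac{1}{2 t}$ ($x{\left(t \right)} = -2 + \frac{1}{t - 3 t} = -2 + \frac{1}{\left(-2\right) t} = -2 - \frac{1}{2 t}$)
$22 x{\left(1 \right)} 10 = 22 \left(-2 - \frac{1}{2 \cdot 1}\right) 10 = 22 \left(-2 - \frac{1}{2}\right) 10 = 22 \left(- \frac{5}{2}\right) 10 = \left(-55\right) 10 = -550$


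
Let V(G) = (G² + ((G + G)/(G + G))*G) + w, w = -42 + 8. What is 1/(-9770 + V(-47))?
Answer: -1/7642 ≈ -0.00013086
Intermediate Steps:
w = -34
V(G) = -34 + G + G² (V(G) = (G² + ((G + G)/(G + G))*G) - 34 = (G² + ((2*G)/((2*G)))*G) - 34 = (G² + ((2*G)*(1/(2*G)))*G) - 34 = (G² + 1*G) - 34 = (G² + G) - 34 = (G + G²) - 34 = -34 + G + G²)
1/(-9770 + V(-47)) = 1/(-9770 + (-34 - 47 + (-47)²)) = 1/(-9770 + (-34 - 47 + 2209)) = 1/(-9770 + 2128) = 1/(-7642) = -1/7642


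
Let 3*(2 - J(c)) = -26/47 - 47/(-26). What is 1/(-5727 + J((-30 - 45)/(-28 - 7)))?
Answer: -1222/6996461 ≈ -0.00017466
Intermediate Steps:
J(c) = 1933/1222 (J(c) = 2 - (-26/47 - 47/(-26))/3 = 2 - (-26*1/47 - 47*(-1/26))/3 = 2 - (-26/47 + 47/26)/3 = 2 - ⅓*1533/1222 = 2 - 511/1222 = 1933/1222)
1/(-5727 + J((-30 - 45)/(-28 - 7))) = 1/(-5727 + 1933/1222) = 1/(-6996461/1222) = -1222/6996461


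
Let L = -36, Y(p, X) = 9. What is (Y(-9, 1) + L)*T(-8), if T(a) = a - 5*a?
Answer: -864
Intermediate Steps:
T(a) = -4*a (T(a) = a - 5*a = -4*a)
(Y(-9, 1) + L)*T(-8) = (9 - 36)*(-4*(-8)) = -27*32 = -864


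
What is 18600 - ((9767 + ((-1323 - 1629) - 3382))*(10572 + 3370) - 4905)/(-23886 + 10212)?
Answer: 302194381/13674 ≈ 22100.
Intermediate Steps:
18600 - ((9767 + ((-1323 - 1629) - 3382))*(10572 + 3370) - 4905)/(-23886 + 10212) = 18600 - ((9767 + (-2952 - 3382))*13942 - 4905)/(-13674) = 18600 - ((9767 - 6334)*13942 - 4905)*(-1)/13674 = 18600 - (3433*13942 - 4905)*(-1)/13674 = 18600 - (47862886 - 4905)*(-1)/13674 = 18600 - 47857981*(-1)/13674 = 18600 - 1*(-47857981/13674) = 18600 + 47857981/13674 = 302194381/13674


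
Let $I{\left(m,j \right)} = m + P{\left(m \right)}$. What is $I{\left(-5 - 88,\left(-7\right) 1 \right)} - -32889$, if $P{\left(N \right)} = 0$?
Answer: $32796$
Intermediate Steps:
$I{\left(m,j \right)} = m$ ($I{\left(m,j \right)} = m + 0 = m$)
$I{\left(-5 - 88,\left(-7\right) 1 \right)} - -32889 = \left(-5 - 88\right) - -32889 = \left(-5 - 88\right) + 32889 = -93 + 32889 = 32796$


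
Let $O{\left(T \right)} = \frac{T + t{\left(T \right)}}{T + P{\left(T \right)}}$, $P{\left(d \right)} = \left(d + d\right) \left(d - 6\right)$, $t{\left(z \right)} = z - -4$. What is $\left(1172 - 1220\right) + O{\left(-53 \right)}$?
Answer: $- \frac{99250}{2067} \approx -48.016$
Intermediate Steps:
$t{\left(z \right)} = 4 + z$ ($t{\left(z \right)} = z + 4 = 4 + z$)
$P{\left(d \right)} = 2 d \left(-6 + d\right)$
$O{\left(T \right)} = \frac{4 + 2 T}{T + 2 T \left(-6 + T\right)}$ ($O{\left(T \right)} = \frac{T + \left(4 + T\right)}{T + 2 T \left(-6 + T\right)} = \frac{4 + 2 T}{T + 2 T \left(-6 + T\right)}$)
$\left(1172 - 1220\right) + O{\left(-53 \right)} = \left(1172 - 1220\right) + \frac{2 \left(2 - 53\right)}{\left(-53\right) \left(-11 + 2 \left(-53\right)\right)} = -48 + 2 \left(- \frac{1}{53}\right) \frac{1}{-11 - 106} \left(-51\right) = -48 + 2 \left(- \frac{1}{53}\right) \frac{1}{-117} \left(-51\right) = -48 + 2 \left(- \frac{1}{53}\right) \left(- \frac{1}{117}\right) \left(-51\right) = -48 - \frac{34}{2067} = - \frac{99250}{2067}$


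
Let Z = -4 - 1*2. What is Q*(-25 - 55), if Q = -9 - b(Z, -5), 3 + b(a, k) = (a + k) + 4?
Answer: -80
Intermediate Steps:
Z = -6 (Z = -4 - 2 = -6)
b(a, k) = 1 + a + k (b(a, k) = -3 + ((a + k) + 4) = -3 + (4 + a + k) = 1 + a + k)
Q = 1 (Q = -9 - (1 - 6 - 5) = -9 - 1*(-10) = -9 + 10 = 1)
Q*(-25 - 55) = 1*(-25 - 55) = 1*(-80) = -80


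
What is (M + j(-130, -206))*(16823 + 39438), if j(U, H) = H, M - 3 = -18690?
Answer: -1062939073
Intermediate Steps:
M = -18687 (M = 3 - 18690 = -18687)
(M + j(-130, -206))*(16823 + 39438) = (-18687 - 206)*(16823 + 39438) = -18893*56261 = -1062939073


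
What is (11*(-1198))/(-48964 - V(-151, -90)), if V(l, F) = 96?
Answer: 599/2230 ≈ 0.26861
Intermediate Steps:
(11*(-1198))/(-48964 - V(-151, -90)) = (11*(-1198))/(-48964 - 1*96) = -13178/(-48964 - 96) = -13178/(-49060) = -13178*(-1/49060) = 599/2230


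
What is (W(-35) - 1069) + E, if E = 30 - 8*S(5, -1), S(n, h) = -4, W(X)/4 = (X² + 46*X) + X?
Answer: -2687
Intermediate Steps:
W(X) = 4*X² + 188*X (W(X) = 4*((X² + 46*X) + X) = 4*(X² + 47*X) = 4*X² + 188*X)
E = 62 (E = 30 - 8*(-4) = 30 + 32 = 62)
(W(-35) - 1069) + E = (4*(-35)*(47 - 35) - 1069) + 62 = (4*(-35)*12 - 1069) + 62 = (-1680 - 1069) + 62 = -2749 + 62 = -2687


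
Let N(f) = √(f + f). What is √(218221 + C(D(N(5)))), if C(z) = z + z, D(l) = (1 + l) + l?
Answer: √(218223 + 4*√10) ≈ 467.16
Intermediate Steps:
N(f) = √2*√f (N(f) = √(2*f) = √2*√f)
D(l) = 1 + 2*l
C(z) = 2*z
√(218221 + C(D(N(5)))) = √(218221 + 2*(1 + 2*(√2*√5))) = √(218221 + 2*(1 + 2*√10)) = √(218221 + (2 + 4*√10)) = √(218223 + 4*√10)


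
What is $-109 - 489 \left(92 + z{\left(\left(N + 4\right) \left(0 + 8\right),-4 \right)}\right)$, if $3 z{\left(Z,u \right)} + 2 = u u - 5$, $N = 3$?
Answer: $-46564$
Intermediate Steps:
$z{\left(Z,u \right)} = - \frac{7}{3} + \frac{u^{2}}{3}$ ($z{\left(Z,u \right)} = - \frac{2}{3} + \frac{u u - 5}{3} = - \frac{2}{3} + \frac{u^{2} - 5}{3} = - \frac{2}{3} + \frac{-5 + u^{2}}{3} = - \frac{2}{3} + \left(- \frac{5}{3} + \frac{u^{2}}{3}\right) = - \frac{7}{3} + \frac{u^{2}}{3}$)
$-109 - 489 \left(92 + z{\left(\left(N + 4\right) \left(0 + 8\right),-4 \right)}\right) = -109 - 489 \left(92 - \left(\frac{7}{3} - \frac{\left(-4\right)^{2}}{3}\right)\right) = -109 - 489 \left(92 + \left(- \frac{7}{3} + \frac{1}{3} \cdot 16\right)\right) = -109 - 489 \left(92 + \left(- \frac{7}{3} + \frac{16}{3}\right)\right) = -109 - 489 \left(92 + 3\right) = -109 - 46455 = -46564$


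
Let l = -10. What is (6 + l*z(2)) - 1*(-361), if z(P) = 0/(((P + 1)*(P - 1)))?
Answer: 367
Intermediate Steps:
z(P) = 0 (z(P) = 0/(((1 + P)*(-1 + P))) = 0*(1/((1 + P)*(-1 + P))) = 0)
(6 + l*z(2)) - 1*(-361) = (6 - 10*0) - 1*(-361) = (6 + 0) + 361 = 6 + 361 = 367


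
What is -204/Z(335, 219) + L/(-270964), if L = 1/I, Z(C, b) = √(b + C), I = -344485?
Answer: 1/93343033540 - 102*√554/277 ≈ -8.6671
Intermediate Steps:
Z(C, b) = √(C + b)
L = -1/344485 (L = 1/(-344485) = -1/344485 ≈ -2.9029e-6)
-204/Z(335, 219) + L/(-270964) = -204/√(335 + 219) - 1/344485/(-270964) = -204*√554/554 - 1/344485*(-1/270964) = -102*√554/277 + 1/93343033540 = 1/93343033540 - 102*√554/277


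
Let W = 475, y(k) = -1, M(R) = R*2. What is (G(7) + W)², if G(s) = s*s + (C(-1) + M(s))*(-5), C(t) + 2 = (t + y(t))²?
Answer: 197136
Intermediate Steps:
M(R) = 2*R
C(t) = -2 + (-1 + t)² (C(t) = -2 + (t - 1)² = -2 + (-1 + t)²)
G(s) = -10 + s² - 10*s (G(s) = s*s + ((-2 + (-1 - 1)²) + 2*s)*(-5) = s² + ((-2 + (-2)²) + 2*s)*(-5) = s² + ((-2 + 4) + 2*s)*(-5) = s² + (2 + 2*s)*(-5) = s² + (-10 - 10*s) = -10 + s² - 10*s)
(G(7) + W)² = ((-10 + 7² - 10*7) + 475)² = ((-10 + 49 - 70) + 475)² = (-31 + 475)² = 444² = 197136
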